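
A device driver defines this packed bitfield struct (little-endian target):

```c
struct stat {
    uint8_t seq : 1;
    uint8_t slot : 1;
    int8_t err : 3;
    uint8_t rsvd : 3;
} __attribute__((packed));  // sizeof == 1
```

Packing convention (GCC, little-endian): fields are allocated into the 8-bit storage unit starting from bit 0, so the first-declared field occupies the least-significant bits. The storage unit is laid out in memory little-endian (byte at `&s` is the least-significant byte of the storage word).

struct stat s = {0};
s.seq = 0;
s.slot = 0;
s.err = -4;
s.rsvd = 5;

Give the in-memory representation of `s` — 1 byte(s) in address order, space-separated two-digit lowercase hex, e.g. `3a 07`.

b0

seq (1b) val=0 bits=0x0 at bit 0: 0x00
slot (1b) val=0 bits=0x0 at bit 1: 0x00
err (3b) val=-4 bits=0x4 at bit 2: 0x10
rsvd (3b) val=5 bits=0x5 at bit 5: 0xb0
word = 0xb0 → little-endian bytes:
  [0]=0xb0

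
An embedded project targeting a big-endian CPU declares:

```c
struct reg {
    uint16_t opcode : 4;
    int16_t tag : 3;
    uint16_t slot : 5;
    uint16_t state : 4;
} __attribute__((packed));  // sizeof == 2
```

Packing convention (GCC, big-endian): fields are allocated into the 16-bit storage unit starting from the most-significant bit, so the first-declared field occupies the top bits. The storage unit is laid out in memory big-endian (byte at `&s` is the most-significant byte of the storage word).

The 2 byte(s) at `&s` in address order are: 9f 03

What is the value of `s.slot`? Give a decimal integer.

[0]=0x9f [1]=0x03 (big-endian) → word 0x9f03
opcode [12+:4] = (word>>12) & 0xf = 9
tag [9+:3] = (word>>9) & 0x7 = 7
slot [4+:5] = (word>>4) & 0x1f = 16  ←
state [0+:4] = (word>>0) & 0xf = 3

16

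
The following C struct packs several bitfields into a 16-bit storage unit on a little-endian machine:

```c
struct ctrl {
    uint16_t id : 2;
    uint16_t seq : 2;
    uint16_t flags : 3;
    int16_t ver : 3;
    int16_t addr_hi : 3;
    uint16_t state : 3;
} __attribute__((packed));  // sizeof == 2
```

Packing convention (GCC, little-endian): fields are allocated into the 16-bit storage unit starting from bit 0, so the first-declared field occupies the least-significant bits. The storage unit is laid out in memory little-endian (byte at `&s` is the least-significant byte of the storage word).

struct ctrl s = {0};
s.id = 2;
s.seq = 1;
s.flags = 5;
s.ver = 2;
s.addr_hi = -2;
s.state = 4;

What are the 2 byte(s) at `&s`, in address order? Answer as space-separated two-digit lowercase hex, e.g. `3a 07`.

id:2 = 2 → 0x2 << 0 → word 0x0002
seq:2 = 1 → 0x1 << 2 → word 0x0006
flags:3 = 5 → 0x5 << 4 → word 0x0056
ver:3 = 2 → 0x2 << 7 → word 0x0156
addr_hi:3 = -2 → 0x6 << 10 → word 0x1956
state:3 = 4 → 0x4 << 13 → word 0x9956
word = 0x9956 → little-endian bytes:
  [0]=0x56  [1]=0x99

56 99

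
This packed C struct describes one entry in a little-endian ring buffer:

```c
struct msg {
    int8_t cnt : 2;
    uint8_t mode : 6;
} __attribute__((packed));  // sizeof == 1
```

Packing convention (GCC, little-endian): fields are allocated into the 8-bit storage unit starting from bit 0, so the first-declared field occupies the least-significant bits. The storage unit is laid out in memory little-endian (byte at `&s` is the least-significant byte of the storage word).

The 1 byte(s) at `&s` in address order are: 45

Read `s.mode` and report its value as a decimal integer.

[0]=0x45 (little-endian) → word 0x45
cnt [0+:2] = (word>>0) & 0x3 = 1
mode [2+:6] = (word>>2) & 0x3f = 17  ←

17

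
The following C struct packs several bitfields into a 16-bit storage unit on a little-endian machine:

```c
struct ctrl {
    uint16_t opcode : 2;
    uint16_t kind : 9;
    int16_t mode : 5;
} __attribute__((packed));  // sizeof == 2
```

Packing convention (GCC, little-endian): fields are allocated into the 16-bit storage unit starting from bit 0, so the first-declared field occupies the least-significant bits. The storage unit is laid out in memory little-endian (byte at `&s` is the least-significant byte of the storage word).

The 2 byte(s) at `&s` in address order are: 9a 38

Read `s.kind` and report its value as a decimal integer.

[0]=0x9a [1]=0x38 (little-endian) → word 0x389a
opcode [0+:2] = (word>>0) & 0x3 = 2
kind [2+:9] = (word>>2) & 0x1ff = 38  ←
mode [11+:5] = (word>>11) & 0x1f = 7

38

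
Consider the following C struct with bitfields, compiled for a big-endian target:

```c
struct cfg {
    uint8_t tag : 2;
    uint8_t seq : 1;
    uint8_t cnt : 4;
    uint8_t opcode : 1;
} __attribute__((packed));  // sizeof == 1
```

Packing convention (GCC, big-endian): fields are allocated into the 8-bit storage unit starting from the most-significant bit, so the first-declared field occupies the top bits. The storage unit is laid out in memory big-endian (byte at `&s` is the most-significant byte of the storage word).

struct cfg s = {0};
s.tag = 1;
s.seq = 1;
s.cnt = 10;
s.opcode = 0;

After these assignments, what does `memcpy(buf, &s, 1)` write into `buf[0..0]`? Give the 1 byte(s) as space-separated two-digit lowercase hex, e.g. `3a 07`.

tag:2 = 1 → 0x1 << 6 → word 0x40
seq:1 = 1 → 0x1 << 5 → word 0x60
cnt:4 = 10 → 0xa << 1 → word 0x74
opcode:1 = 0 → 0x0 << 0 → word 0x74
word = 0x74 → big-endian bytes:
  [0]=0x74

74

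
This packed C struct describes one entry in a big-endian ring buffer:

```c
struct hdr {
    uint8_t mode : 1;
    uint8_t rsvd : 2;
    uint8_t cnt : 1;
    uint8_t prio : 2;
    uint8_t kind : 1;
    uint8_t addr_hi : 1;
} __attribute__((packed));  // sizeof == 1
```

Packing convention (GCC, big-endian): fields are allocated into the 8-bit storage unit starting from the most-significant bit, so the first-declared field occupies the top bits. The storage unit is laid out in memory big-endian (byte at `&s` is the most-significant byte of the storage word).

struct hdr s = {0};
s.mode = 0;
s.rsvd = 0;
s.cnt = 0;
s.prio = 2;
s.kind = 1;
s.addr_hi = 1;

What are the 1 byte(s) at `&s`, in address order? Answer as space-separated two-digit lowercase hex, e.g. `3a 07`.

mode:1 = 0 → 0x0 << 7 → word 0x00
rsvd:2 = 0 → 0x0 << 5 → word 0x00
cnt:1 = 0 → 0x0 << 4 → word 0x00
prio:2 = 2 → 0x2 << 2 → word 0x08
kind:1 = 1 → 0x1 << 1 → word 0x0a
addr_hi:1 = 1 → 0x1 << 0 → word 0x0b
word = 0x0b → big-endian bytes:
  [0]=0x0b

0b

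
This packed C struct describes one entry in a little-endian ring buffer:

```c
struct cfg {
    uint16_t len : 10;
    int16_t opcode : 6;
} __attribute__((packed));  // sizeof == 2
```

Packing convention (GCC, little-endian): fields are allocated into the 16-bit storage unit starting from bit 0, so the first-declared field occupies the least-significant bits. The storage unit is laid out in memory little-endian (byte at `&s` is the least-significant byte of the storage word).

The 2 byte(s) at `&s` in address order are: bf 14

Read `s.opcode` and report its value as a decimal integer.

[0]=0xbf [1]=0x14 (little-endian) → word 0x14bf
len [0+:10] = (word>>0) & 0x3ff = 191
opcode [10+:6] = (word>>10) & 0x3f = 5  ←
opcode signed 6b, MSB=0: value = 5

5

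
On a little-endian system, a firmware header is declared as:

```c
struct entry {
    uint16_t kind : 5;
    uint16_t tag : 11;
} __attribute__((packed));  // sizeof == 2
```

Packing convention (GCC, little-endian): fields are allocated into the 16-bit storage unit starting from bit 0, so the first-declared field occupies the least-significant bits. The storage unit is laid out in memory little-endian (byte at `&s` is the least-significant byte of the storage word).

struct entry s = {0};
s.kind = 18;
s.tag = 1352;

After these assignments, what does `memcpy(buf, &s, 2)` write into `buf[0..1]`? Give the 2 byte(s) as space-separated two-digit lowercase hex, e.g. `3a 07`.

[0+:5] kind=18 & 0x1f = 0x12; word=0x0012
[5+:11] tag=1352 & 0x7ff = 0x548; word=0xa912
word = 0xa912 → little-endian bytes:
  [0]=0x12  [1]=0xa9

12 a9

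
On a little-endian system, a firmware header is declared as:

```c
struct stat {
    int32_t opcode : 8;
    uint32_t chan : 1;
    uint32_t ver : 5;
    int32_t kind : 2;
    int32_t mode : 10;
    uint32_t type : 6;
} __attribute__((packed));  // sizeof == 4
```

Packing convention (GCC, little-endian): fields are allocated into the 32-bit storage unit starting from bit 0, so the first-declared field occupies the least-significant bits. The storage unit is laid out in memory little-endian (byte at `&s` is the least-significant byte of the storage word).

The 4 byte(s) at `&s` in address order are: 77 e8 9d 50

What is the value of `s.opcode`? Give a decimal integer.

119

[0]=0x77 [1]=0xe8 [2]=0x9d [3]=0x50 (little-endian) → word 0x509de877
opcode [0+:8] = (word>>0) & 0xff = 119  ←
chan [8+:1] = (word>>8) & 0x1 = 0
ver [9+:5] = (word>>9) & 0x1f = 20
kind [14+:2] = (word>>14) & 0x3 = 3
mode [16+:10] = (word>>16) & 0x3ff = 157
type [26+:6] = (word>>26) & 0x3f = 20
opcode signed 8b, MSB=0: value = 119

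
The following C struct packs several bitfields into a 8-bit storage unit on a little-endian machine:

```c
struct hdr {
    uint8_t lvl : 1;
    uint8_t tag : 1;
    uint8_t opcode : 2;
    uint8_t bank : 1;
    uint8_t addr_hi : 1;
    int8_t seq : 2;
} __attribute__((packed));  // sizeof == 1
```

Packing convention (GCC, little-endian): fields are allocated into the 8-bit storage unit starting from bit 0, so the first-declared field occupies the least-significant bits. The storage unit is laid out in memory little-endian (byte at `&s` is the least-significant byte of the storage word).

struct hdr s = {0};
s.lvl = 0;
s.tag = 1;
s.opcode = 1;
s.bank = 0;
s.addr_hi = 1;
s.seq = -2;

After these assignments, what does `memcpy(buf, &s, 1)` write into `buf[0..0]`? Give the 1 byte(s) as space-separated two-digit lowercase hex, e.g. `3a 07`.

a6

[0+:1] lvl=0 & 0x1 = 0x0; word=0x00
[1+:1] tag=1 & 0x1 = 0x1; word=0x02
[2+:2] opcode=1 & 0x3 = 0x1; word=0x06
[4+:1] bank=0 & 0x1 = 0x0; word=0x06
[5+:1] addr_hi=1 & 0x1 = 0x1; word=0x26
[6+:2] seq=-2 & 0x3 = 0x2; word=0xa6
word = 0xa6 → little-endian bytes:
  [0]=0xa6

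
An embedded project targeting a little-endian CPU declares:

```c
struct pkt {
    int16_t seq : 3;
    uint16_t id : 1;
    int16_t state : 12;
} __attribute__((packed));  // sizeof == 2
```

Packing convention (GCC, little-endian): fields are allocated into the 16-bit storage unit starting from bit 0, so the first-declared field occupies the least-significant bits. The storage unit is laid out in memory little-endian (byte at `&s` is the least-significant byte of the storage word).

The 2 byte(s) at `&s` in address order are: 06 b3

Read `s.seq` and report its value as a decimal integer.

-2

[0]=0x06 [1]=0xb3 (little-endian) → word 0xb306
seq [0+:3] = (word>>0) & 0x7 = 6  ←
id [3+:1] = (word>>3) & 0x1 = 0
state [4+:12] = (word>>4) & 0xfff = 2864
seq signed 3b, MSB=1: 6 - 8 = -2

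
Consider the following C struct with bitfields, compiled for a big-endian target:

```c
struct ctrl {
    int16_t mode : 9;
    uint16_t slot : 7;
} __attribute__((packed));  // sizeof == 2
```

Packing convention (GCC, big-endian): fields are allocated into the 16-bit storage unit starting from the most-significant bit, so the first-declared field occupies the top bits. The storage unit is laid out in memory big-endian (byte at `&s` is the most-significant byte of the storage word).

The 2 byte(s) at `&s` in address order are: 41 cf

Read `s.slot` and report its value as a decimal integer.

79

[0]=0x41 [1]=0xcf (big-endian) → word 0x41cf
mode:9 @ bit 7 → (0x41cf>>7)&0x1ff = 0x83
slot:7 @ bit 0 → (0x41cf>>0)&0x7f = 0x4f  ←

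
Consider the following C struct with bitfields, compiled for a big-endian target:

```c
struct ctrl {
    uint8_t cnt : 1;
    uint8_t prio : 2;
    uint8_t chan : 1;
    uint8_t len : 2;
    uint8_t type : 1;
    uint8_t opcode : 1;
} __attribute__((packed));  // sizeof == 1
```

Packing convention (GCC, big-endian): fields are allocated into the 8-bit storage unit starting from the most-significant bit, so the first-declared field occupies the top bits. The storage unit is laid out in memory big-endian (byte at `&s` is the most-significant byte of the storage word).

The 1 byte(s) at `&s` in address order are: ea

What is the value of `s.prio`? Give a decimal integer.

[0]=0xea (big-endian) → word 0xea
cnt:1 @ bit 7 → (0xea>>7)&0x1 = 0x1
prio:2 @ bit 5 → (0xea>>5)&0x3 = 0x3  ←
chan:1 @ bit 4 → (0xea>>4)&0x1 = 0x0
len:2 @ bit 2 → (0xea>>2)&0x3 = 0x2
type:1 @ bit 1 → (0xea>>1)&0x1 = 0x1
opcode:1 @ bit 0 → (0xea>>0)&0x1 = 0x0

3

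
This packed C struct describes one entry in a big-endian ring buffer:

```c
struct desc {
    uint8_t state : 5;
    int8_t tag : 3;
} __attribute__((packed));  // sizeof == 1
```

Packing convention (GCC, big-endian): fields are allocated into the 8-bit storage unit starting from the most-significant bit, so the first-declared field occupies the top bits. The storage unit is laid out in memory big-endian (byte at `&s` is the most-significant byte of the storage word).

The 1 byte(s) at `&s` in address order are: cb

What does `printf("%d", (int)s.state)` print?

[0]=0xcb (big-endian) → word 0xcb
state:5 @ bit 3 → (0xcb>>3)&0x1f = 0x19  ←
tag:3 @ bit 0 → (0xcb>>0)&0x7 = 0x3

25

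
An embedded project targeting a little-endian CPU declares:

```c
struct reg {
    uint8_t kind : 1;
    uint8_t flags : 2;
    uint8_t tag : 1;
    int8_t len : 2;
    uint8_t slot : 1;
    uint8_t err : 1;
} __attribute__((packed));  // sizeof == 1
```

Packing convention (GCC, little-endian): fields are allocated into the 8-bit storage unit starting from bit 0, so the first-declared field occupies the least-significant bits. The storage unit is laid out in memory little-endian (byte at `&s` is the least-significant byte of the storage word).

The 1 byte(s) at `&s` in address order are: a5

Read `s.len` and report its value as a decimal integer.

-2

[0]=0xa5 (little-endian) → word 0xa5
kind [0+:1] = (word>>0) & 0x1 = 1
flags [1+:2] = (word>>1) & 0x3 = 2
tag [3+:1] = (word>>3) & 0x1 = 0
len [4+:2] = (word>>4) & 0x3 = 2  ←
slot [6+:1] = (word>>6) & 0x1 = 0
err [7+:1] = (word>>7) & 0x1 = 1
len signed 2b, MSB=1: 2 - 4 = -2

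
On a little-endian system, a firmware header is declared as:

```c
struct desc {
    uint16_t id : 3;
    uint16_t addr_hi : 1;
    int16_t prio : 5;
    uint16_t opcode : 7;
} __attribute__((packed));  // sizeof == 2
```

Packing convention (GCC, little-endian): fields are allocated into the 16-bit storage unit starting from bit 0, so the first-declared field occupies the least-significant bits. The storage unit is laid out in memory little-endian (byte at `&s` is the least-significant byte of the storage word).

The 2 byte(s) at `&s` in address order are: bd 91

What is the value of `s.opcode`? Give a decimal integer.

72

[0]=0xbd [1]=0x91 (little-endian) → word 0x91bd
id [0+:3] = (word>>0) & 0x7 = 5
addr_hi [3+:1] = (word>>3) & 0x1 = 1
prio [4+:5] = (word>>4) & 0x1f = 27
opcode [9+:7] = (word>>9) & 0x7f = 72  ←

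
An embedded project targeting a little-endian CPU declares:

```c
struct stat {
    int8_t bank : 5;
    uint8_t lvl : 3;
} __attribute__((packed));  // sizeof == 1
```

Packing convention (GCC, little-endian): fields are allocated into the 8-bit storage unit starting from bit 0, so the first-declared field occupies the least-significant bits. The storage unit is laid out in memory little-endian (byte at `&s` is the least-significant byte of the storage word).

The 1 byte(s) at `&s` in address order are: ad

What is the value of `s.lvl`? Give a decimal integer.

[0]=0xad (little-endian) → word 0xad
bank:5 @ bit 0 → (0xad>>0)&0x1f = 0xd
lvl:3 @ bit 5 → (0xad>>5)&0x7 = 0x5  ←

5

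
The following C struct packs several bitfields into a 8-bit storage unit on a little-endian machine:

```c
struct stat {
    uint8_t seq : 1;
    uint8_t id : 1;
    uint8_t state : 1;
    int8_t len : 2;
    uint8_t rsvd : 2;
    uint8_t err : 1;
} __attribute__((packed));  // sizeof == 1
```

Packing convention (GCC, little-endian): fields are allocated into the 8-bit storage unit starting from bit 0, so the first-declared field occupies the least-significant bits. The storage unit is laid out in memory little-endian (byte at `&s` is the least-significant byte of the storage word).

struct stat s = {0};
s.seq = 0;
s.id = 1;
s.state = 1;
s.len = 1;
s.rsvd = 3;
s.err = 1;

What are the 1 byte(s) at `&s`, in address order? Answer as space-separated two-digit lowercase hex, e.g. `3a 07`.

seq:1 = 0 → 0x0 << 0 → word 0x00
id:1 = 1 → 0x1 << 1 → word 0x02
state:1 = 1 → 0x1 << 2 → word 0x06
len:2 = 1 → 0x1 << 3 → word 0x0e
rsvd:2 = 3 → 0x3 << 5 → word 0x6e
err:1 = 1 → 0x1 << 7 → word 0xee
word = 0xee → little-endian bytes:
  [0]=0xee

ee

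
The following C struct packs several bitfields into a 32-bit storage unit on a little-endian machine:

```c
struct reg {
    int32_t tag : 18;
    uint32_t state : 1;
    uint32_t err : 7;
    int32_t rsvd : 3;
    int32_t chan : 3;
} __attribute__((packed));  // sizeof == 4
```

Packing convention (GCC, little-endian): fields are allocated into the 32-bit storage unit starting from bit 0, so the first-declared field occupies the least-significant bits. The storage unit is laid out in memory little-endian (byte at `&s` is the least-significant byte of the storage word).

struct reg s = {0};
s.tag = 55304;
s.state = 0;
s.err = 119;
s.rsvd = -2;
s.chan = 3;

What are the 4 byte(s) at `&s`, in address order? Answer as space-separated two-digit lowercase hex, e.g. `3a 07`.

08 d8 b8 7b

tag:18 = 55304 → 0xd808 << 0 → word 0x0000d808
state:1 = 0 → 0x0 << 18 → word 0x0000d808
err:7 = 119 → 0x77 << 19 → word 0x03b8d808
rsvd:3 = -2 → 0x6 << 26 → word 0x1bb8d808
chan:3 = 3 → 0x3 << 29 → word 0x7bb8d808
word = 0x7bb8d808 → little-endian bytes:
  [0]=0x08  [1]=0xd8  [2]=0xb8  [3]=0x7b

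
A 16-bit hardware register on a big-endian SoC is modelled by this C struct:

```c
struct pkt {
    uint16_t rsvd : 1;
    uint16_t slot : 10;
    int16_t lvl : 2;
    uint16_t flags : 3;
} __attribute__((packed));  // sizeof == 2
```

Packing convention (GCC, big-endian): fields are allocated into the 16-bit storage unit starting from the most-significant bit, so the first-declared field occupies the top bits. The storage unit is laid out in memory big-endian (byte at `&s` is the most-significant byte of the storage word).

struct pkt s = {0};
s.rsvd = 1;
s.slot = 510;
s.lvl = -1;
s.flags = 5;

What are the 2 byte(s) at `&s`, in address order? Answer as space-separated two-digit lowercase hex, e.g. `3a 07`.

[15+:1] rsvd=1 & 0x1 = 0x1; word=0x8000
[5+:10] slot=510 & 0x3ff = 0x1fe; word=0xbfc0
[3+:2] lvl=-1 & 0x3 = 0x3; word=0xbfd8
[0+:3] flags=5 & 0x7 = 0x5; word=0xbfdd
word = 0xbfdd → big-endian bytes:
  [0]=0xbf  [1]=0xdd

bf dd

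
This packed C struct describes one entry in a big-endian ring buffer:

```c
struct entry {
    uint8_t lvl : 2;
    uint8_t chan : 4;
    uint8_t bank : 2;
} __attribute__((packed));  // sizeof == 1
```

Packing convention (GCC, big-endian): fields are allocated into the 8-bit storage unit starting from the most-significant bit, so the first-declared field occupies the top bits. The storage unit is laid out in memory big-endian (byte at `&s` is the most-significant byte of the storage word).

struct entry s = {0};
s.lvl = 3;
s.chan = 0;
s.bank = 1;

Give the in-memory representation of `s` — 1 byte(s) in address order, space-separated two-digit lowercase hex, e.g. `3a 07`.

[6+:2] lvl=3 & 0x3 = 0x3; word=0xc0
[2+:4] chan=0 & 0xf = 0x0; word=0xc0
[0+:2] bank=1 & 0x3 = 0x1; word=0xc1
word = 0xc1 → big-endian bytes:
  [0]=0xc1

c1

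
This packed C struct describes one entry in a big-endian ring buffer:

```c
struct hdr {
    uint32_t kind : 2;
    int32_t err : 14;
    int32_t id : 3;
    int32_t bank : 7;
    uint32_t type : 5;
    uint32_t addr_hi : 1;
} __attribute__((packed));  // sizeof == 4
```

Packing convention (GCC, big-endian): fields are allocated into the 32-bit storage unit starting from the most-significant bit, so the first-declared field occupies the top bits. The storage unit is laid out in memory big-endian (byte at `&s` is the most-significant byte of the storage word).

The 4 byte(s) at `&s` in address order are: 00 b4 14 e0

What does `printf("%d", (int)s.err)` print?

180

[0]=0x00 [1]=0xb4 [2]=0x14 [3]=0xe0 (big-endian) → word 0x00b414e0
kind:2 @ bit 30 → (0x00b414e0>>30)&0x3 = 0x0
err:14 @ bit 16 → (0x00b414e0>>16)&0x3fff = 0xb4  ←
id:3 @ bit 13 → (0x00b414e0>>13)&0x7 = 0x0
bank:7 @ bit 6 → (0x00b414e0>>6)&0x7f = 0x53
type:5 @ bit 1 → (0x00b414e0>>1)&0x1f = 0x10
addr_hi:1 @ bit 0 → (0x00b414e0>>0)&0x1 = 0x0
err signed 14b, MSB=0: value = 180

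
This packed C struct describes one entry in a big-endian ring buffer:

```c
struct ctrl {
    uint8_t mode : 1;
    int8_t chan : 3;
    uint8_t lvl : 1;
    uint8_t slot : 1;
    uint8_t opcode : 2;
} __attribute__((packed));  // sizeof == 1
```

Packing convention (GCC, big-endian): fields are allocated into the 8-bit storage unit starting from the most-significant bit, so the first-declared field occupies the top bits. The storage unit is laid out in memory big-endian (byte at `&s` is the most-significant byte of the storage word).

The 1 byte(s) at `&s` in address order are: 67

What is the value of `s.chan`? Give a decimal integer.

[0]=0x67 (big-endian) → word 0x67
mode:1 @ bit 7 → (0x67>>7)&0x1 = 0x0
chan:3 @ bit 4 → (0x67>>4)&0x7 = 0x6  ←
lvl:1 @ bit 3 → (0x67>>3)&0x1 = 0x0
slot:1 @ bit 2 → (0x67>>2)&0x1 = 0x1
opcode:2 @ bit 0 → (0x67>>0)&0x3 = 0x3
chan signed 3b, MSB=1: 6 - 8 = -2

-2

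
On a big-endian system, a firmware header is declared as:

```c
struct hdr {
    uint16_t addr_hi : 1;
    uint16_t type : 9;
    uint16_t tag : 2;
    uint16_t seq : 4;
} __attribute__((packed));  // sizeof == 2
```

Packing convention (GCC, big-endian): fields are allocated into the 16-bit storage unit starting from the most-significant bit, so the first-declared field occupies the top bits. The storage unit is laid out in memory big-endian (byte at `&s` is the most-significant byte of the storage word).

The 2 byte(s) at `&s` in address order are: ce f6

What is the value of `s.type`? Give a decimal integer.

[0]=0xce [1]=0xf6 (big-endian) → word 0xcef6
addr_hi:1 @ bit 15 → (0xcef6>>15)&0x1 = 0x1
type:9 @ bit 6 → (0xcef6>>6)&0x1ff = 0x13b  ←
tag:2 @ bit 4 → (0xcef6>>4)&0x3 = 0x3
seq:4 @ bit 0 → (0xcef6>>0)&0xf = 0x6

315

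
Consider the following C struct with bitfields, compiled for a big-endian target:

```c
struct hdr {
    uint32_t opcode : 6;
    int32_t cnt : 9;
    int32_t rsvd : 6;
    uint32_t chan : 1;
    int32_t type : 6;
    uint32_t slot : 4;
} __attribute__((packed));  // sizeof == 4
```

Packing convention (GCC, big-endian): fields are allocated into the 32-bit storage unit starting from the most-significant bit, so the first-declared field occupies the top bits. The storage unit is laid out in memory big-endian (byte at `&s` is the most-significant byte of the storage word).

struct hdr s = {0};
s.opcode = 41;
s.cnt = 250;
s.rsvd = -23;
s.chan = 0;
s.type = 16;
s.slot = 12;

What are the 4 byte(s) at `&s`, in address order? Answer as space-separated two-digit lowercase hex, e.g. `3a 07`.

a5 f5 49 0c

opcode (6b) val=41 bits=0x29 at bit 26: 0xa4000000
cnt (9b) val=250 bits=0xfa at bit 17: 0xa5f40000
rsvd (6b) val=-23 bits=0x29 at bit 11: 0xa5f54800
chan (1b) val=0 bits=0x0 at bit 10: 0xa5f54800
type (6b) val=16 bits=0x10 at bit 4: 0xa5f54900
slot (4b) val=12 bits=0xc at bit 0: 0xa5f5490c
word = 0xa5f5490c → big-endian bytes:
  [0]=0xa5  [1]=0xf5  [2]=0x49  [3]=0x0c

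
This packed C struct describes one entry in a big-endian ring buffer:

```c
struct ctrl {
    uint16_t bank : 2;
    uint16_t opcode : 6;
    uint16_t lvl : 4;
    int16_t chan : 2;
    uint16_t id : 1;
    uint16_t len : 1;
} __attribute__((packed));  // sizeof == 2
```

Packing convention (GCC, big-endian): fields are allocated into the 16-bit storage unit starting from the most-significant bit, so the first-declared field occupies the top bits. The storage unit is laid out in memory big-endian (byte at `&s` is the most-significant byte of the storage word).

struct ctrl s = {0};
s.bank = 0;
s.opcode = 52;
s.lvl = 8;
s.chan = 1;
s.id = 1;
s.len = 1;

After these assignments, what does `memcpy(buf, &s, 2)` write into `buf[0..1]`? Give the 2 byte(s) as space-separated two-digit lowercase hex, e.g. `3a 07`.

34 87

[14+:2] bank=0 & 0x3 = 0x0; word=0x0000
[8+:6] opcode=52 & 0x3f = 0x34; word=0x3400
[4+:4] lvl=8 & 0xf = 0x8; word=0x3480
[2+:2] chan=1 & 0x3 = 0x1; word=0x3484
[1+:1] id=1 & 0x1 = 0x1; word=0x3486
[0+:1] len=1 & 0x1 = 0x1; word=0x3487
word = 0x3487 → big-endian bytes:
  [0]=0x34  [1]=0x87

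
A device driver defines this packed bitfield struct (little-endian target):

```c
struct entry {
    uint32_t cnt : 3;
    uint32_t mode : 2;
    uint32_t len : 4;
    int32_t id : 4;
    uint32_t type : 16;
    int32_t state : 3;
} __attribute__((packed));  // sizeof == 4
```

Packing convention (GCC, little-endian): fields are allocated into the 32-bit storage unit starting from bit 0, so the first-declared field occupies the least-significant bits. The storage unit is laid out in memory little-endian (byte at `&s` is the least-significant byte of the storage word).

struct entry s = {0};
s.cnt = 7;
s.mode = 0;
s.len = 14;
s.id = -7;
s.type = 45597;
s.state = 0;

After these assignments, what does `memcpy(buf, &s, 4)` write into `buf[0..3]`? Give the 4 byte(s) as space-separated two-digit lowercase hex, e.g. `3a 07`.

c7 b3 43 16

[0+:3] cnt=7 & 0x7 = 0x7; word=0x00000007
[3+:2] mode=0 & 0x3 = 0x0; word=0x00000007
[5+:4] len=14 & 0xf = 0xe; word=0x000001c7
[9+:4] id=-7 & 0xf = 0x9; word=0x000013c7
[13+:16] type=45597 & 0xffff = 0xb21d; word=0x1643b3c7
[29+:3] state=0 & 0x7 = 0x0; word=0x1643b3c7
word = 0x1643b3c7 → little-endian bytes:
  [0]=0xc7  [1]=0xb3  [2]=0x43  [3]=0x16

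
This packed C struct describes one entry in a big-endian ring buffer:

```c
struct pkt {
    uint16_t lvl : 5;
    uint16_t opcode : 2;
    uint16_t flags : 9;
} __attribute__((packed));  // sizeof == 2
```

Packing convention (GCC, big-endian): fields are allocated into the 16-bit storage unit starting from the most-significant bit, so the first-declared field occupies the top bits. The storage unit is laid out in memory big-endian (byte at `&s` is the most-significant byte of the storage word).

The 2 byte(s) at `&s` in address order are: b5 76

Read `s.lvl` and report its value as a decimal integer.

[0]=0xb5 [1]=0x76 (big-endian) → word 0xb576
lvl:5 @ bit 11 → (0xb576>>11)&0x1f = 0x16  ←
opcode:2 @ bit 9 → (0xb576>>9)&0x3 = 0x2
flags:9 @ bit 0 → (0xb576>>0)&0x1ff = 0x176

22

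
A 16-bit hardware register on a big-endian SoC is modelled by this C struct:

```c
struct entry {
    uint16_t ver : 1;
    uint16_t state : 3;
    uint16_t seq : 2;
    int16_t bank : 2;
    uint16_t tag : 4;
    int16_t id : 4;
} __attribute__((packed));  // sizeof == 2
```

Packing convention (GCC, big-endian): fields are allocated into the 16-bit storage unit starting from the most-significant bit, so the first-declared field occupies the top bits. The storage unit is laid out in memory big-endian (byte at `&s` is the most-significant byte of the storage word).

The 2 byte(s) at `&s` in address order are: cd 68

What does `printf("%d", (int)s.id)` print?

-8

[0]=0xcd [1]=0x68 (big-endian) → word 0xcd68
ver:1 @ bit 15 → (0xcd68>>15)&0x1 = 0x1
state:3 @ bit 12 → (0xcd68>>12)&0x7 = 0x4
seq:2 @ bit 10 → (0xcd68>>10)&0x3 = 0x3
bank:2 @ bit 8 → (0xcd68>>8)&0x3 = 0x1
tag:4 @ bit 4 → (0xcd68>>4)&0xf = 0x6
id:4 @ bit 0 → (0xcd68>>0)&0xf = 0x8  ←
id signed 4b, MSB=1: 8 - 16 = -8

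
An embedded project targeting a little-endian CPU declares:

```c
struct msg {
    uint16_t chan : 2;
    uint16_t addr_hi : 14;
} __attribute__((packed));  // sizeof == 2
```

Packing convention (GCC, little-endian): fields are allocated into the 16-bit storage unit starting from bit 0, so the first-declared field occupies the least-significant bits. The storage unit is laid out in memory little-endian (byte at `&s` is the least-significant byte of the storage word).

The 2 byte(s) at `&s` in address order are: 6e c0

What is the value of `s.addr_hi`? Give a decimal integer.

[0]=0x6e [1]=0xc0 (little-endian) → word 0xc06e
chan [0+:2] = (word>>0) & 0x3 = 2
addr_hi [2+:14] = (word>>2) & 0x3fff = 12315  ←

12315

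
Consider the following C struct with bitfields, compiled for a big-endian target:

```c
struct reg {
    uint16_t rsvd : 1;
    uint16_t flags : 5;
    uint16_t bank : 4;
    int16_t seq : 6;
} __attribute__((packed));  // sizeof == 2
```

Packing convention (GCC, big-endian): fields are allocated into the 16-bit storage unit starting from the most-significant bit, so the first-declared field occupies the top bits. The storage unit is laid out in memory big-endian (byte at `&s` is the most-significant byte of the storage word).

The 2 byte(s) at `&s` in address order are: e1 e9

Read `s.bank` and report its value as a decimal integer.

[0]=0xe1 [1]=0xe9 (big-endian) → word 0xe1e9
rsvd [15+:1] = (word>>15) & 0x1 = 1
flags [10+:5] = (word>>10) & 0x1f = 24
bank [6+:4] = (word>>6) & 0xf = 7  ←
seq [0+:6] = (word>>0) & 0x3f = 41

7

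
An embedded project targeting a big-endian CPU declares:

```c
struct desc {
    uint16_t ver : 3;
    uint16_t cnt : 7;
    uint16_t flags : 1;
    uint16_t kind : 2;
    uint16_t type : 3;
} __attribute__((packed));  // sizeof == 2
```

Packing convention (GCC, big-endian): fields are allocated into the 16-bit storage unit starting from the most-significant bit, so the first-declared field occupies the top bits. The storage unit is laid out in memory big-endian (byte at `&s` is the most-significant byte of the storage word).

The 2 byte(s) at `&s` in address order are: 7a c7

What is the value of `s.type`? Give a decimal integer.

[0]=0x7a [1]=0xc7 (big-endian) → word 0x7ac7
ver [13+:3] = (word>>13) & 0x7 = 3
cnt [6+:7] = (word>>6) & 0x7f = 107
flags [5+:1] = (word>>5) & 0x1 = 0
kind [3+:2] = (word>>3) & 0x3 = 0
type [0+:3] = (word>>0) & 0x7 = 7  ←

7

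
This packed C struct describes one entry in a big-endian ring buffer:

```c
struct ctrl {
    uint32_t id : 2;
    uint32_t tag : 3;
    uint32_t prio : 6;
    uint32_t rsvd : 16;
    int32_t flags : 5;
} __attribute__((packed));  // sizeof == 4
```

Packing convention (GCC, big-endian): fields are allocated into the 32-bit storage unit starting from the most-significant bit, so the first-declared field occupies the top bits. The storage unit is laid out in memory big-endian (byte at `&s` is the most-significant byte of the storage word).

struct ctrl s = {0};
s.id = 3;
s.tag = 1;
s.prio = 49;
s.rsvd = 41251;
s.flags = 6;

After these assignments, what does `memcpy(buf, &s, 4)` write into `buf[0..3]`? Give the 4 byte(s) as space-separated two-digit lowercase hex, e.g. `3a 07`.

id (2b) val=3 bits=0x3 at bit 30: 0xc0000000
tag (3b) val=1 bits=0x1 at bit 27: 0xc8000000
prio (6b) val=49 bits=0x31 at bit 21: 0xce200000
rsvd (16b) val=41251 bits=0xa123 at bit 5: 0xce342460
flags (5b) val=6 bits=0x6 at bit 0: 0xce342466
word = 0xce342466 → big-endian bytes:
  [0]=0xce  [1]=0x34  [2]=0x24  [3]=0x66

ce 34 24 66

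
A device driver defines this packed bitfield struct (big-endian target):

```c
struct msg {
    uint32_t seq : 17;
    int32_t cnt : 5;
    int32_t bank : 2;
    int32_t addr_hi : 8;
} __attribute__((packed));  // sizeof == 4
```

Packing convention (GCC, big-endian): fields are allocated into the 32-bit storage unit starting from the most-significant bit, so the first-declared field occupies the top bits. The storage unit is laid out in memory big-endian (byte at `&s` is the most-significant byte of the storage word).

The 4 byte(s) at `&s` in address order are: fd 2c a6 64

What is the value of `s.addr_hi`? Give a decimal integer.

100

[0]=0xfd [1]=0x2c [2]=0xa6 [3]=0x64 (big-endian) → word 0xfd2ca664
seq:17 @ bit 15 → (0xfd2ca664>>15)&0x1ffff = 0x1fa59
cnt:5 @ bit 10 → (0xfd2ca664>>10)&0x1f = 0x9
bank:2 @ bit 8 → (0xfd2ca664>>8)&0x3 = 0x2
addr_hi:8 @ bit 0 → (0xfd2ca664>>0)&0xff = 0x64  ←
addr_hi signed 8b, MSB=0: value = 100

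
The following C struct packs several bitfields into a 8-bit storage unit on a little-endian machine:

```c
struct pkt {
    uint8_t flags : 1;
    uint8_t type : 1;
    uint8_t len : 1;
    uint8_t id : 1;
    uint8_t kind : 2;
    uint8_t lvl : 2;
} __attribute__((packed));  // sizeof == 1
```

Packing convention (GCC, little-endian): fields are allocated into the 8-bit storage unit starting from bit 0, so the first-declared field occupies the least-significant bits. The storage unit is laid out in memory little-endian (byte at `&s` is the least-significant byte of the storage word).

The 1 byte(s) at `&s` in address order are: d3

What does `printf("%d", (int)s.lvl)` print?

3

[0]=0xd3 (little-endian) → word 0xd3
flags:1 @ bit 0 → (0xd3>>0)&0x1 = 0x1
type:1 @ bit 1 → (0xd3>>1)&0x1 = 0x1
len:1 @ bit 2 → (0xd3>>2)&0x1 = 0x0
id:1 @ bit 3 → (0xd3>>3)&0x1 = 0x0
kind:2 @ bit 4 → (0xd3>>4)&0x3 = 0x1
lvl:2 @ bit 6 → (0xd3>>6)&0x3 = 0x3  ←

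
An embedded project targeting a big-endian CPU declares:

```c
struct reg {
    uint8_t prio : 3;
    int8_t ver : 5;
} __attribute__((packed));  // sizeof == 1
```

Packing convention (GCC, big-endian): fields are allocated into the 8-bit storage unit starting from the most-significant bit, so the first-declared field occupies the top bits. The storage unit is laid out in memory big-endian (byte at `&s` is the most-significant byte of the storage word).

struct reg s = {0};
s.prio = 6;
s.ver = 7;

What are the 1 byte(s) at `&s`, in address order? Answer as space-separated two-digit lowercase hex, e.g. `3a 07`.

c7

prio:3 = 6 → 0x6 << 5 → word 0xc0
ver:5 = 7 → 0x7 << 0 → word 0xc7
word = 0xc7 → big-endian bytes:
  [0]=0xc7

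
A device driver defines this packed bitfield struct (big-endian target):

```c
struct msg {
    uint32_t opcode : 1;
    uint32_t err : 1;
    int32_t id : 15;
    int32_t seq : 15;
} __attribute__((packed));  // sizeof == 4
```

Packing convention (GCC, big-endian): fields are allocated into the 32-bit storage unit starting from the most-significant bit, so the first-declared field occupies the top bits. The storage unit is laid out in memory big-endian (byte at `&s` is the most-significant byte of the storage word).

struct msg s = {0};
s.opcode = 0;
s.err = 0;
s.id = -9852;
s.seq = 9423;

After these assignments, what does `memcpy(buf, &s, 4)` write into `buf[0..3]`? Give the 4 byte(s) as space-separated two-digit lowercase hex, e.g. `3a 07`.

2c c2 24 cf

opcode:1 = 0 → 0x0 << 31 → word 0x00000000
err:1 = 0 → 0x0 << 30 → word 0x00000000
id:15 = -9852 → 0x5984 << 15 → word 0x2cc20000
seq:15 = 9423 → 0x24cf << 0 → word 0x2cc224cf
word = 0x2cc224cf → big-endian bytes:
  [0]=0x2c  [1]=0xc2  [2]=0x24  [3]=0xcf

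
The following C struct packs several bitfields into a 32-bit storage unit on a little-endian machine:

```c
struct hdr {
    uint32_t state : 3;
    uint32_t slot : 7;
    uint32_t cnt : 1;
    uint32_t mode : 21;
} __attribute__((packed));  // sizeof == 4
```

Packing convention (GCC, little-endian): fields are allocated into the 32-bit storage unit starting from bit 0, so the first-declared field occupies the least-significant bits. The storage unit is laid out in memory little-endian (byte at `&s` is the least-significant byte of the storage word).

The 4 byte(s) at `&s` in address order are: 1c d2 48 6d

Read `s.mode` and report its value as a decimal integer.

895258

[0]=0x1c [1]=0xd2 [2]=0x48 [3]=0x6d (little-endian) → word 0x6d48d21c
state [0+:3] = (word>>0) & 0x7 = 4
slot [3+:7] = (word>>3) & 0x7f = 67
cnt [10+:1] = (word>>10) & 0x1 = 0
mode [11+:21] = (word>>11) & 0x1fffff = 895258  ←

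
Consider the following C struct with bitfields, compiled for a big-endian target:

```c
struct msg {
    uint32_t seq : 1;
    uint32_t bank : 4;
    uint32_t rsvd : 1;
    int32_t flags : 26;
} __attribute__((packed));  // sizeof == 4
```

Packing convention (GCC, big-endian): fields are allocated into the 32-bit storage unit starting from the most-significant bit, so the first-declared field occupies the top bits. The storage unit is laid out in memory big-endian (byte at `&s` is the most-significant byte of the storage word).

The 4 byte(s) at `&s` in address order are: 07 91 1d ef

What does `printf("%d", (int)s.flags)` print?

[0]=0x07 [1]=0x91 [2]=0x1d [3]=0xef (big-endian) → word 0x07911def
seq [31+:1] = (word>>31) & 0x1 = 0
bank [27+:4] = (word>>27) & 0xf = 0
rsvd [26+:1] = (word>>26) & 0x1 = 1
flags [0+:26] = (word>>0) & 0x3ffffff = 59842031  ←
flags signed 26b, MSB=1: 59842031 - 67108864 = -7266833

-7266833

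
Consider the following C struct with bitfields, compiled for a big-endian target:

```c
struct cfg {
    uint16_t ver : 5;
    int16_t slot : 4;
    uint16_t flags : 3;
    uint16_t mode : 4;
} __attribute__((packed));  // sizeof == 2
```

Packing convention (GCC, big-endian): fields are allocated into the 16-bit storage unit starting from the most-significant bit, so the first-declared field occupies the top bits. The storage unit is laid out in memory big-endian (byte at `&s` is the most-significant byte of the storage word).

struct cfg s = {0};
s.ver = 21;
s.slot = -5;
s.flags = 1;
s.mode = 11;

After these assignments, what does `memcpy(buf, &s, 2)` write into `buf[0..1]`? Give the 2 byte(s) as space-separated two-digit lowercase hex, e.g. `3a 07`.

ver (5b) val=21 bits=0x15 at bit 11: 0xa800
slot (4b) val=-5 bits=0xb at bit 7: 0xad80
flags (3b) val=1 bits=0x1 at bit 4: 0xad90
mode (4b) val=11 bits=0xb at bit 0: 0xad9b
word = 0xad9b → big-endian bytes:
  [0]=0xad  [1]=0x9b

ad 9b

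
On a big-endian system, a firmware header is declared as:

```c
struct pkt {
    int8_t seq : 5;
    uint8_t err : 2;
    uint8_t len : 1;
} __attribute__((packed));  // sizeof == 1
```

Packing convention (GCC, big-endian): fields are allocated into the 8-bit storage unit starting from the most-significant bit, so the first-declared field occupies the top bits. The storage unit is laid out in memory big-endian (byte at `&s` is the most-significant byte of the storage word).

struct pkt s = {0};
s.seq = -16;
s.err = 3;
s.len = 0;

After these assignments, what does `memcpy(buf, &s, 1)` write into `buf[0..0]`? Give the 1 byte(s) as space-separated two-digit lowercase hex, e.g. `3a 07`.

86

seq:5 = -16 → 0x10 << 3 → word 0x80
err:2 = 3 → 0x3 << 1 → word 0x86
len:1 = 0 → 0x0 << 0 → word 0x86
word = 0x86 → big-endian bytes:
  [0]=0x86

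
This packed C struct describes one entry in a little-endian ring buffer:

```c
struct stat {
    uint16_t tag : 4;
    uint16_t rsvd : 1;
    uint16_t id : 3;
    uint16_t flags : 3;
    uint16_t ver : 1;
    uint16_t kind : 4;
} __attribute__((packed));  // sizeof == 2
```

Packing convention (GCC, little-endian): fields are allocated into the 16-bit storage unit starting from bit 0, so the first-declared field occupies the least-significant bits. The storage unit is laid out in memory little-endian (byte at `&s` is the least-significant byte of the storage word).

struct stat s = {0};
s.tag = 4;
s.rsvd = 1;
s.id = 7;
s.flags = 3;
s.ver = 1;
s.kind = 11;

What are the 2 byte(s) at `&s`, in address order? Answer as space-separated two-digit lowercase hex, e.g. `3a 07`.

tag (4b) val=4 bits=0x4 at bit 0: 0x0004
rsvd (1b) val=1 bits=0x1 at bit 4: 0x0014
id (3b) val=7 bits=0x7 at bit 5: 0x00f4
flags (3b) val=3 bits=0x3 at bit 8: 0x03f4
ver (1b) val=1 bits=0x1 at bit 11: 0x0bf4
kind (4b) val=11 bits=0xb at bit 12: 0xbbf4
word = 0xbbf4 → little-endian bytes:
  [0]=0xf4  [1]=0xbb

f4 bb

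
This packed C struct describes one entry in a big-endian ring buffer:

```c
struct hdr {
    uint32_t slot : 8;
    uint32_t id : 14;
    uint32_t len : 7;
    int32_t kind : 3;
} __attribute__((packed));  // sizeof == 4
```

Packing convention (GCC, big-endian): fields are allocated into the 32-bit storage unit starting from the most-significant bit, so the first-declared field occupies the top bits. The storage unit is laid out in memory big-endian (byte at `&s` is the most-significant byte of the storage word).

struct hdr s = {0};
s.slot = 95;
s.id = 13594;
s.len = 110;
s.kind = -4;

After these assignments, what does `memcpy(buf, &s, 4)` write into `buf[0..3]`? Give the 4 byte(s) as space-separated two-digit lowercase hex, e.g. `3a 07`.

5f d4 6b 74

slot (8b) val=95 bits=0x5f at bit 24: 0x5f000000
id (14b) val=13594 bits=0x351a at bit 10: 0x5fd46800
len (7b) val=110 bits=0x6e at bit 3: 0x5fd46b70
kind (3b) val=-4 bits=0x4 at bit 0: 0x5fd46b74
word = 0x5fd46b74 → big-endian bytes:
  [0]=0x5f  [1]=0xd4  [2]=0x6b  [3]=0x74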